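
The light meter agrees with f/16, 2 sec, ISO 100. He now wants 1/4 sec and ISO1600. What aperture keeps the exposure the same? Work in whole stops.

f/22

Shutter speed: 2 → 1 → 1/2 → 1/4 — 3 stops faster (darker).
ISO: 100 → 200 → 400 → 800 → 1600 — 4 stops higher (brighter).
Net change so far: 1 stop brighter. Offset with the aperture: f/16 → f/22.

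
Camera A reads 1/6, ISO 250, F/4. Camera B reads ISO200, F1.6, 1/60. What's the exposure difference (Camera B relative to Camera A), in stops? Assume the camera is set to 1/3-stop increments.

1 stop darker

Aperture: f/4 → f/3.5 → f/3.2 → f/2.8 → f/2.5 → f/2.2 → f/2 → f/1.8 → f/1.6 — 2 2/3 stops larger aperture (brighter).
Shutter speed: 1/6 → 1/8 → 1/10 → 1/13 → 1/15 → 1/20 → 1/25 → 1/30 → 1/40 → 1/50 → 1/60 — 3 1/3 stops faster (darker).
ISO: 250 → 200 — 1/3 stop lower (darker).
Net: +2 2/3 −3 1/3 −1/3 = −1 stop.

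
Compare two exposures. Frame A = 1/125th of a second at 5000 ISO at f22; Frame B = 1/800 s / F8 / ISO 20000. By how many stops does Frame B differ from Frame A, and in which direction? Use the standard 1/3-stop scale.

2 1/3 stops brighter

Aperture: f/22 → f/20 → f/18 → f/16 → f/14 → f/13 → f/11 → f/10 → f/9 → f/8 — 3 stops wider (brighter).
Shutter speed: 1/125 → 1/160 → 1/200 → 1/250 → 1/320 → 1/400 → 1/500 → 1/640 → 1/800 — 2 2/3 stops faster (darker).
ISO: 5000 → 6400 → 8000 → 10000 → 12800 → 16000 → 20000 — 2 stops higher (brighter).
Net: +3 −2 2/3 +2 = +2 1/3 stops.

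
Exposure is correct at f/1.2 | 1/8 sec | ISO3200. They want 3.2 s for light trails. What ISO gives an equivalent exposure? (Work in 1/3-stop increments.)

Shutter speed: 1/8 → 1/6 → 1/5 → 1/4 → 0.3 → 0.4 → 0.5 → 0.6 → 0.8 → 1 → 1.3 → 1.6 → 2 → 2.5 → 3.2 — 4 2/3 stops longer (brighter).
Need 4 2/3 stops darker from the ISO: 3200 → 2500 → 2000 → 1600 → 1250 → 1000 → 800 → 640 → 500 → 400 → 320 → 250 → 200 → 160 → 125.

ISO 125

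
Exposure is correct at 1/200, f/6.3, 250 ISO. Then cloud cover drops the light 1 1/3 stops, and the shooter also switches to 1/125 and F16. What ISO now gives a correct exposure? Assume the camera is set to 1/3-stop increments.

Scene light: 1 1/3 stops darker.
Shutter speed: 1/200 → 1/160 → 1/125 — 2/3 stop slower (brighter).
Aperture: f/6.3 → f/7.1 → f/8 → f/9 → f/10 → f/11 → f/13 → f/14 → f/16 — 2 2/3 stops stopped down (darker).
Net so far: 3 1/3 stops darker. ISO: 250 → 320 → 400 → 500 → 640 → 800 → 1000 → 1250 → 1600 → 2000 → 2500.

ISO 2500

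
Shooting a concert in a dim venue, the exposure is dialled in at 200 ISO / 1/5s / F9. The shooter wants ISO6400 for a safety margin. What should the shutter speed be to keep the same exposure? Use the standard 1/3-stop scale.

ISO: 200 → 250 → 320 → 400 → 500 → 640 → 800 → 1000 → 1250 → 1600 → 2000 → 2500 → 3200 → 4000 → 5000 → 6400 — 5 stops raised (brighter).
Need 5 stops darker from the shutter speed: 1/5 → 1/6 → 1/8 → 1/10 → 1/13 → 1/15 → 1/20 → 1/25 → 1/30 → 1/40 → 1/50 → 1/60 → 1/80 → 1/100 → 1/125 → 1/160.

1/160s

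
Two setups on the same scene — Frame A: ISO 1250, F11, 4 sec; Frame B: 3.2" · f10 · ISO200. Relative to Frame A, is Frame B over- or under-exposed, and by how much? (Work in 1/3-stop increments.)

Aperture: f/11 → f/10 — 1/3 stop larger aperture (brighter).
Shutter speed: 4 → 3.2 — 1/3 stop shorter (darker).
ISO: 1250 → 1000 → 800 → 640 → 500 → 400 → 320 → 250 → 200 — 2 2/3 stops dropped (darker).
Net: +1/3 −1/3 −2 2/3 = −2 2/3 stops.

2 2/3 stops darker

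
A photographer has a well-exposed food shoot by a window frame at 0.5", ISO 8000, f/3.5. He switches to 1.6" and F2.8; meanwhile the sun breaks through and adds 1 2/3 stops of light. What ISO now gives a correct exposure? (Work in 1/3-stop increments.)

ISO 500

Scene light: 1 2/3 stops brighter.
Shutter speed: 0.5 → 0.6 → 0.8 → 1 → 1.3 → 1.6 — 1 2/3 stops longer (brighter).
Aperture: f/3.5 → f/3.2 → f/2.8 — 2/3 stop opened up (brighter).
Net so far: 4 stops brighter. ISO: 8000 → 6400 → 5000 → 4000 → 3200 → 2500 → 2000 → 1600 → 1250 → 1000 → 800 → 640 → 500.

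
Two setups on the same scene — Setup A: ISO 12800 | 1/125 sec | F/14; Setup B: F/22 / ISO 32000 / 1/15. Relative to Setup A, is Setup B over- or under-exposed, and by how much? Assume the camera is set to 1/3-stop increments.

3 stops brighter

Aperture: f/14 → f/16 → f/18 → f/20 → f/22 — 1 1/3 stops stopped down (darker).
Shutter speed: 1/125 → 1/100 → 1/80 → 1/60 → 1/50 → 1/40 → 1/30 → 1/25 → 1/20 → 1/15 — 3 stops slower (brighter).
ISO: 12800 → 16000 → 20000 → 25600 → 32000 — 1 1/3 stops higher (brighter).
Net: −1 1/3 +3 +1 1/3 = +3 stops.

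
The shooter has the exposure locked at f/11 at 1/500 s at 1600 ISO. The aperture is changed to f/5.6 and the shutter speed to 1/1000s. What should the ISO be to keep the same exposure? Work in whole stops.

ISO 800

Aperture: f/11 → f/8 → f/5.6 — 2 stops opened up (brighter).
Shutter speed: 1/500 → 1/1000 — 1 stop shorter (darker).
Net change so far: 1 stop brighter. Offset with the ISO: 1600 → 800.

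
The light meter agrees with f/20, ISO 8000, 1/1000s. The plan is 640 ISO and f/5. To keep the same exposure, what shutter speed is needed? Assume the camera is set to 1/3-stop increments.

ISO: 8000 → 6400 → 5000 → 4000 → 3200 → 2500 → 2000 → 1600 → 1250 → 1000 → 800 → 640 — 3 2/3 stops lower (darker).
Aperture: f/20 → f/18 → f/16 → f/14 → f/13 → f/11 → f/10 → f/9 → f/8 → f/7.1 → f/6.3 → f/5.6 → f/5 — 4 stops opened up (brighter).
Net change so far: 1/3 stop brighter. Offset with the shutter speed: 1/1000 → 1/1250.

1/1250s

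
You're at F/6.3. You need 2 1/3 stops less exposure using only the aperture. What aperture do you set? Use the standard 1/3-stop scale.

f/14

Aperture: f/6.3 → f/7.1 → f/8 → f/9 → f/10 → f/11 → f/13 → f/14 — 2 1/3 stops stopped down (darker).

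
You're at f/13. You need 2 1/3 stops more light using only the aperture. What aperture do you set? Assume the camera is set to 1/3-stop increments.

Aperture: f/13 → f/11 → f/10 → f/9 → f/8 → f/7.1 → f/6.3 → f/5.6 — 2 1/3 stops wider (brighter).

f/5.6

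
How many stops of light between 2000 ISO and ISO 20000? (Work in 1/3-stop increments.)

3 1/3 stops

2000 → 2500 → 3200 → 4000 → 5000 → 6400 → 8000 → 10000 → 12800 → 16000 → 20000 — count the steps: 10 third-stops = 3 1/3 stops.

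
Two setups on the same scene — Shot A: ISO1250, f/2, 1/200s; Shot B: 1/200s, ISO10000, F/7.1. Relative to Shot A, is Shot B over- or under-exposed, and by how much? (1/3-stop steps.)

Aperture: f/2 → f/2.2 → f/2.5 → f/2.8 → f/3.2 → f/3.5 → f/4 → f/4.5 → f/5 → f/5.6 → f/6.3 → f/7.1 — 3 2/3 stops smaller aperture (darker).
Shutter speed: unchanged.
ISO: 1250 → 1600 → 2000 → 2500 → 3200 → 4000 → 5000 → 6400 → 8000 → 10000 — 3 stops raised (brighter).
Net: −3 2/3 +3 = −2/3 stops.

2/3 stop darker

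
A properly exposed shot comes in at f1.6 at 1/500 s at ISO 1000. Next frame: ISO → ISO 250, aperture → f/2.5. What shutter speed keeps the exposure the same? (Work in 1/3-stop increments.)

ISO: 1000 → 800 → 640 → 500 → 400 → 320 → 250 — 2 stops dropped (darker).
Aperture: f/1.6 → f/1.8 → f/2 → f/2.2 → f/2.5 — 1 1/3 stops smaller aperture (darker).
Net change so far: 3 1/3 stops darker. Offset with the shutter speed: 1/500 → 1/400 → 1/320 → 1/250 → 1/200 → 1/160 → 1/125 → 1/100 → 1/80 → 1/60 → 1/50.

1/50s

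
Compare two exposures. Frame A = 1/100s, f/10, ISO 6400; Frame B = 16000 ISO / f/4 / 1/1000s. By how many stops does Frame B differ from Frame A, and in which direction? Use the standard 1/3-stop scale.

2/3 stop brighter

Aperture: f/10 → f/9 → f/8 → f/7.1 → f/6.3 → f/5.6 → f/5 → f/4.5 → f/4 — 2 2/3 stops larger aperture (brighter).
Shutter speed: 1/100 → 1/125 → 1/160 → 1/200 → 1/250 → 1/320 → 1/400 → 1/500 → 1/640 → 1/800 → 1/1000 — 3 1/3 stops shorter (darker).
ISO: 6400 → 8000 → 10000 → 12800 → 16000 — 1 1/3 stops higher (brighter).
Net: +2 2/3 −3 1/3 +1 1/3 = +2/3 stops.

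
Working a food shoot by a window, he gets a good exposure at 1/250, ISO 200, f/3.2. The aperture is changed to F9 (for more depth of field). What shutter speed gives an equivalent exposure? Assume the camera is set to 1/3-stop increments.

1/30s

Aperture: f/3.2 → f/3.5 → f/4 → f/4.5 → f/5 → f/5.6 → f/6.3 → f/7.1 → f/8 → f/9 — 3 stops narrower (darker).
Need 3 stops brighter from the shutter speed: 1/250 → 1/200 → 1/160 → 1/125 → 1/100 → 1/80 → 1/60 → 1/50 → 1/40 → 1/30.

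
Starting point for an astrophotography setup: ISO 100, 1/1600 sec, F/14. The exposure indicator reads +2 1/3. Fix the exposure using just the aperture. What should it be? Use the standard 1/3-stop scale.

Overexposed by 2 1/3 stops → need 2 1/3 stops darker.
Aperture: f/14 → f/16 → f/18 → f/20 → f/22 → f/25 → f/29 → f/32.

f/32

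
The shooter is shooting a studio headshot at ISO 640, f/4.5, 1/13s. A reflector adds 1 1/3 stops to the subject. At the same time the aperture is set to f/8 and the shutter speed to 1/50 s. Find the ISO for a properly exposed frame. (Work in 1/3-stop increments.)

ISO 3200

Scene light: 1 1/3 stops brighter.
Aperture: f/4.5 → f/5 → f/5.6 → f/6.3 → f/7.1 → f/8 — 1 2/3 stops narrower (darker).
Shutter speed: 1/13 → 1/15 → 1/20 → 1/25 → 1/30 → 1/40 → 1/50 — 2 stops faster (darker).
Net so far: 2 1/3 stops darker. ISO: 640 → 800 → 1000 → 1250 → 1600 → 2000 → 2500 → 3200.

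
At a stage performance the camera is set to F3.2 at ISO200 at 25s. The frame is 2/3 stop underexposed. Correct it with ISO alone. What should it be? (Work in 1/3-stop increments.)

ISO 320

Underexposed by 2/3 stop → need 2/3 stop brighter.
ISO: 200 → 250 → 320.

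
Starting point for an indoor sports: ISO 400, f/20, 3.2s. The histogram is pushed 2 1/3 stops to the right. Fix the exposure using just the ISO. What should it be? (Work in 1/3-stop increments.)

ISO 80

Overexposed by 2 1/3 stops → need 2 1/3 stops darker.
ISO: 400 → 320 → 250 → 200 → 160 → 125 → 100 → 80.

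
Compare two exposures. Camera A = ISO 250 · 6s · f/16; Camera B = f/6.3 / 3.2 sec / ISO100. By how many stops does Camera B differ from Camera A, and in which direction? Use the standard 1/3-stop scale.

Aperture: f/16 → f/14 → f/13 → f/11 → f/10 → f/9 → f/8 → f/7.1 → f/6.3 — 2 2/3 stops wider (brighter).
Shutter speed: 6 → 5 → 4 → 3.2 — 1 stop faster (darker).
ISO: 250 → 200 → 160 → 125 → 100 — 1 1/3 stops lower (darker).
Net: +2 2/3 −1 −1 1/3 = +1/3 stops.

1/3 stop brighter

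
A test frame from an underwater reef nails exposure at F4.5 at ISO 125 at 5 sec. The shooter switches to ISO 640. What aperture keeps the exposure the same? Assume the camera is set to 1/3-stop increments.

ISO: 125 → 160 → 200 → 250 → 320 → 400 → 500 → 640 — 2 1/3 stops raised (brighter).
Need 2 1/3 stops darker from the aperture: f/4.5 → f/5 → f/5.6 → f/6.3 → f/7.1 → f/8 → f/9 → f/10.

f/10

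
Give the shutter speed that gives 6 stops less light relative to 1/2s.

Shutter speed: 1/2 → 1/4 → 1/8 → 1/15 → 1/30 → 1/60 → 1/125 — 6 stops faster (darker).

1/125s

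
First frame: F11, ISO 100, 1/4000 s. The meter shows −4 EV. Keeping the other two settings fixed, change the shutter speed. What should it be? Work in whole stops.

1/250s

Underexposed by 4 stops → need 4 stops brighter.
Shutter speed: 1/4000 → 1/2000 → 1/1000 → 1/500 → 1/250.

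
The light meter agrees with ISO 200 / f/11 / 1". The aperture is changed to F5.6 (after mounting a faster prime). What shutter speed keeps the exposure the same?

Aperture: f/11 → f/8 → f/5.6 — 2 stops wider (brighter).
Need 2 stops darker from the shutter speed: 1 → 1/2 → 1/4.

1/4s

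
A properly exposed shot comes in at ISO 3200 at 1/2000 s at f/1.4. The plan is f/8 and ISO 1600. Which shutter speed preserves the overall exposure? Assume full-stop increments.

Aperture: f/1.4 → f/2 → f/2.8 → f/4 → f/5.6 → f/8 — 5 stops narrower (darker).
ISO: 3200 → 1600 — 1 stop dropped (darker).
Net change so far: 6 stops darker. Offset with the shutter speed: 1/2000 → 1/1000 → 1/500 → 1/250 → 1/125 → 1/60 → 1/30.

1/30s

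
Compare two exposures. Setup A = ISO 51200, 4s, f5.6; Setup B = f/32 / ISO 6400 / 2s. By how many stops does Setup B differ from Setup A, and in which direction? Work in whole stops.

Aperture: f/5.6 → f/8 → f/11 → f/16 → f/22 → f/32 — 5 stops narrower (darker).
Shutter speed: 4 → 2 — 1 stop faster (darker).
ISO: 51200 → 25600 → 12800 → 6400 — 3 stops lower (darker).
Net: −5 −1 −3 = −9 stops.

9 stops darker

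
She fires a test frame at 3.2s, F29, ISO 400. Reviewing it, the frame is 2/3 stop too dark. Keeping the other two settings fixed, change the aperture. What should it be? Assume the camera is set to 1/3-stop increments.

Underexposed by 2/3 stop → need 2/3 stop brighter.
Aperture: f/29 → f/25 → f/22.

f/22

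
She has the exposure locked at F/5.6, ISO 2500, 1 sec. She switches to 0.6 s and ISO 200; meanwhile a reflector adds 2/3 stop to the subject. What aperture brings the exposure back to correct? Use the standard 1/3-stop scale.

Scene light: 2/3 stop brighter.
Shutter speed: 1 → 0.8 → 0.6 — 2/3 stop shorter (darker).
ISO: 2500 → 2000 → 1600 → 1250 → 1000 → 800 → 640 → 500 → 400 → 320 → 250 → 200 — 3 2/3 stops lower (darker).
Net so far: 3 2/3 stops darker. Aperture: f/5.6 → f/5 → f/4.5 → f/4 → f/3.5 → f/3.2 → f/2.8 → f/2.5 → f/2.2 → f/2 → f/1.8 → f/1.6.

f/1.6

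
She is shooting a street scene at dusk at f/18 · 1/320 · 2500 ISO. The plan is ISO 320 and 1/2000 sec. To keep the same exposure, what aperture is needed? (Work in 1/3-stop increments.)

f/2.5

ISO: 2500 → 2000 → 1600 → 1250 → 1000 → 800 → 640 → 500 → 400 → 320 — 3 stops dropped (darker).
Shutter speed: 1/320 → 1/400 → 1/500 → 1/640 → 1/800 → 1/1000 → 1/1250 → 1/1600 → 1/2000 — 2 2/3 stops shorter (darker).
Net change so far: 5 2/3 stops darker. Offset with the aperture: f/18 → f/16 → f/14 → f/13 → f/11 → f/10 → f/9 → f/8 → f/7.1 → f/6.3 → f/5.6 → f/5 → f/4.5 → f/4 → f/3.5 → f/3.2 → f/2.8 → f/2.5.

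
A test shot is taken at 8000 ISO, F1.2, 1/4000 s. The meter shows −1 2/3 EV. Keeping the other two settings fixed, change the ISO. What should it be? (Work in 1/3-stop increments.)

Underexposed by 1 2/3 stops → need 1 2/3 stops brighter.
ISO: 8000 → 10000 → 12800 → 16000 → 20000 → 25600.

ISO 25600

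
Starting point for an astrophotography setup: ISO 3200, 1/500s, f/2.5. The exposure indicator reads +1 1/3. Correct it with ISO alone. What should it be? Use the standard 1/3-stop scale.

ISO 1250

Overexposed by 1 1/3 stops → need 1 1/3 stops darker.
ISO: 3200 → 2500 → 2000 → 1600 → 1250.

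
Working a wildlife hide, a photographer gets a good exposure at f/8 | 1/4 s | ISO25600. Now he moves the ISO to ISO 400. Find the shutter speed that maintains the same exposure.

15 s

ISO: 25600 → 12800 → 6400 → 3200 → 1600 → 800 → 400 — 6 stops lower (darker).
Need 6 stops brighter from the shutter speed: 1/4 → 1/2 → 1 → 2 → 4 → 8 → 15.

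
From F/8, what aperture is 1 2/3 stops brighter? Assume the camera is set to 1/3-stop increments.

f/4.5

Aperture: f/8 → f/7.1 → f/6.3 → f/5.6 → f/5 → f/4.5 — 1 2/3 stops larger aperture (brighter).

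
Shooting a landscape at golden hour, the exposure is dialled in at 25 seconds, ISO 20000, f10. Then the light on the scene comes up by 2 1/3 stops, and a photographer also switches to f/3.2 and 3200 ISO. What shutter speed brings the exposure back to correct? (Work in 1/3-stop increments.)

3.2 s

Scene light: 2 1/3 stops brighter.
Aperture: f/10 → f/9 → f/8 → f/7.1 → f/6.3 → f/5.6 → f/5 → f/4.5 → f/4 → f/3.5 → f/3.2 — 3 1/3 stops larger aperture (brighter).
ISO: 20000 → 16000 → 12800 → 10000 → 8000 → 6400 → 5000 → 4000 → 3200 — 2 2/3 stops dropped (darker).
Net so far: 3 stops brighter. Shutter speed: 25 → 20 → 15 → 13 → 10 → 8 → 6 → 5 → 4 → 3.2.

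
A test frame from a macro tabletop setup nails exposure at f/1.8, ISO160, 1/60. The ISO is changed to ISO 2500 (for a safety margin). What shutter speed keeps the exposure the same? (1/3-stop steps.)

1/1000s

ISO: 160 → 200 → 250 → 320 → 400 → 500 → 640 → 800 → 1000 → 1250 → 1600 → 2000 → 2500 — 4 stops raised (brighter).
Need 4 stops darker from the shutter speed: 1/60 → 1/80 → 1/100 → 1/125 → 1/160 → 1/200 → 1/250 → 1/320 → 1/400 → 1/500 → 1/640 → 1/800 → 1/1000.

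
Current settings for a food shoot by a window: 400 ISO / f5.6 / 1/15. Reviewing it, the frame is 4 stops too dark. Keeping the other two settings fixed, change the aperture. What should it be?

f/1.4

Underexposed by 4 stops → need 4 stops brighter.
Aperture: f/5.6 → f/4 → f/2.8 → f/2 → f/1.4.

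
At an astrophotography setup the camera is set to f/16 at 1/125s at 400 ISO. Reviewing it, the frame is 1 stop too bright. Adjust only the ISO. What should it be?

ISO 200

Overexposed by 1 stop → need 1 stop darker.
ISO: 400 → 200.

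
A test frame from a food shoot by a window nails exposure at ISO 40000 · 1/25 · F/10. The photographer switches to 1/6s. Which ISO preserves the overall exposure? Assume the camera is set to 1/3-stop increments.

ISO 10000

Shutter speed: 1/25 → 1/20 → 1/15 → 1/13 → 1/10 → 1/8 → 1/6 — 2 stops slower (brighter).
Need 2 stops darker from the ISO: 40000 → 32000 → 25600 → 20000 → 16000 → 12800 → 10000.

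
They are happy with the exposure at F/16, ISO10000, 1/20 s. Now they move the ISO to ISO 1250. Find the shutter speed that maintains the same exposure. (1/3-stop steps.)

0.4 s

ISO: 10000 → 8000 → 6400 → 5000 → 4000 → 3200 → 2500 → 2000 → 1600 → 1250 — 3 stops lower (darker).
Need 3 stops brighter from the shutter speed: 1/20 → 1/15 → 1/13 → 1/10 → 1/8 → 1/6 → 1/5 → 1/4 → 0.3 → 0.4.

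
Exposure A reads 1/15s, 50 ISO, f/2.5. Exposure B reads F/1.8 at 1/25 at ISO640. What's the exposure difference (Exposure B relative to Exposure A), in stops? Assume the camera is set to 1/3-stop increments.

Aperture: f/2.5 → f/2.2 → f/2 → f/1.8 — 1 stop wider (brighter).
Shutter speed: 1/15 → 1/20 → 1/25 — 2/3 stop faster (darker).
ISO: 50 → 64 → 80 → 100 → 125 → 160 → 200 → 250 → 320 → 400 → 500 → 640 — 3 2/3 stops raised (brighter).
Net: +1 −2/3 +3 2/3 = +4 stops.

4 stops brighter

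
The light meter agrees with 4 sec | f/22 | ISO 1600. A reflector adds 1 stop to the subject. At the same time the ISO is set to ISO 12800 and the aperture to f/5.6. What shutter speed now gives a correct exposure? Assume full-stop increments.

1/60s

Scene light: 1 stop brighter.
ISO: 1600 → 3200 → 6400 → 12800 — 3 stops raised (brighter).
Aperture: f/22 → f/16 → f/11 → f/8 → f/5.6 — 4 stops larger aperture (brighter).
Net so far: 8 stops brighter. Shutter speed: 4 → 2 → 1 → 1/2 → 1/4 → 1/8 → 1/15 → 1/30 → 1/60.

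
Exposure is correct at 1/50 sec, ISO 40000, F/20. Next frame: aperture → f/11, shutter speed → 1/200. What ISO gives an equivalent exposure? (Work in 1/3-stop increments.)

Aperture: f/20 → f/18 → f/16 → f/14 → f/13 → f/11 — 1 2/3 stops larger aperture (brighter).
Shutter speed: 1/50 → 1/60 → 1/80 → 1/100 → 1/125 → 1/160 → 1/200 — 2 stops faster (darker).
Net change so far: 1/3 stop darker. Offset with the ISO: 40000 → 51200.

ISO 51200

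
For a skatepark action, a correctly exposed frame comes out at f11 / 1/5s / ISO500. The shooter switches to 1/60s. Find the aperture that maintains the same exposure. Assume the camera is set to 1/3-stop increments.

Shutter speed: 1/5 → 1/6 → 1/8 → 1/10 → 1/13 → 1/15 → 1/20 → 1/25 → 1/30 → 1/40 → 1/50 → 1/60 — 3 2/3 stops shorter (darker).
Need 3 2/3 stops brighter from the aperture: f/11 → f/10 → f/9 → f/8 → f/7.1 → f/6.3 → f/5.6 → f/5 → f/4.5 → f/4 → f/3.5 → f/3.2.

f/3.2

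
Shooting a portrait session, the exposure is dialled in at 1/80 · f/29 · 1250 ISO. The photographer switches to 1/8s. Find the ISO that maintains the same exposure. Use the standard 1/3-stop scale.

Shutter speed: 1/80 → 1/60 → 1/50 → 1/40 → 1/30 → 1/25 → 1/20 → 1/15 → 1/13 → 1/10 → 1/8 — 3 1/3 stops longer (brighter).
Need 3 1/3 stops darker from the ISO: 1250 → 1000 → 800 → 640 → 500 → 400 → 320 → 250 → 200 → 160 → 125.

ISO 125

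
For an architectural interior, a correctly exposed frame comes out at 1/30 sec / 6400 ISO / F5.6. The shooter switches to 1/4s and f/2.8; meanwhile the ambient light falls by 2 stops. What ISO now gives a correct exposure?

Scene light: 2 stops darker.
Shutter speed: 1/30 → 1/15 → 1/8 → 1/4 — 3 stops longer (brighter).
Aperture: f/5.6 → f/4 → f/2.8 — 2 stops wider (brighter).
Net so far: 3 stops brighter. ISO: 6400 → 3200 → 1600 → 800.

ISO 800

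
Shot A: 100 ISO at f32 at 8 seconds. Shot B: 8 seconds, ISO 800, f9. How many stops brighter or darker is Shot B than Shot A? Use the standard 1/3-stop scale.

Aperture: f/32 → f/29 → f/25 → f/22 → f/20 → f/18 → f/16 → f/14 → f/13 → f/11 → f/10 → f/9 — 3 2/3 stops larger aperture (brighter).
Shutter speed: unchanged.
ISO: 100 → 125 → 160 → 200 → 250 → 320 → 400 → 500 → 640 → 800 — 3 stops higher (brighter).
Net: +3 2/3 +3 = +6 2/3 stops.

6 2/3 stops brighter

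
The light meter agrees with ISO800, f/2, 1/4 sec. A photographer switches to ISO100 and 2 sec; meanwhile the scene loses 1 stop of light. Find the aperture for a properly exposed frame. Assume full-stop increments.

f/1.4

Scene light: 1 stop darker.
ISO: 800 → 400 → 200 → 100 — 3 stops dropped (darker).
Shutter speed: 1/4 → 1/2 → 1 → 2 — 3 stops longer (brighter).
Net so far: 1 stop darker. Aperture: f/2 → f/1.4.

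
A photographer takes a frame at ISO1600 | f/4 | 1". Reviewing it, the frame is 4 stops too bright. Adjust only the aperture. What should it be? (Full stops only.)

f/16

Overexposed by 4 stops → need 4 stops darker.
Aperture: f/4 → f/5.6 → f/8 → f/11 → f/16.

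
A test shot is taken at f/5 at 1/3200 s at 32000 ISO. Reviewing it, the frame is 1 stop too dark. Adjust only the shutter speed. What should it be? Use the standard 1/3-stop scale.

Underexposed by 1 stop → need 1 stop brighter.
Shutter speed: 1/3200 → 1/2500 → 1/2000 → 1/1600.

1/1600s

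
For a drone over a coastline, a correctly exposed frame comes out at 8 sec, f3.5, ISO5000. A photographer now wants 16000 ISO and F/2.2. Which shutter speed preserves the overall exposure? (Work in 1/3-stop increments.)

1 s

ISO: 5000 → 6400 → 8000 → 10000 → 12800 → 16000 — 1 2/3 stops raised (brighter).
Aperture: f/3.5 → f/3.2 → f/2.8 → f/2.5 → f/2.2 — 1 1/3 stops larger aperture (brighter).
Net change so far: 3 stops brighter. Offset with the shutter speed: 8 → 6 → 5 → 4 → 3.2 → 2.5 → 2 → 1.6 → 1.3 → 1.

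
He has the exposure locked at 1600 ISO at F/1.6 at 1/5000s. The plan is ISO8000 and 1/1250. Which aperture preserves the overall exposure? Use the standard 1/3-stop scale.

ISO: 1600 → 2000 → 2500 → 3200 → 4000 → 5000 → 6400 → 8000 — 2 1/3 stops raised (brighter).
Shutter speed: 1/5000 → 1/4000 → 1/3200 → 1/2500 → 1/2000 → 1/1600 → 1/1250 — 2 stops longer (brighter).
Net change so far: 4 1/3 stops brighter. Offset with the aperture: f/1.6 → f/1.8 → f/2 → f/2.2 → f/2.5 → f/2.8 → f/3.2 → f/3.5 → f/4 → f/4.5 → f/5 → f/5.6 → f/6.3 → f/7.1.

f/7.1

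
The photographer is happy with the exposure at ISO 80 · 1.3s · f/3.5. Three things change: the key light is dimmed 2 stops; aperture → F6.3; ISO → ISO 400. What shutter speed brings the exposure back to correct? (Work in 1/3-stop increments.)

Scene light: 2 stops darker.
Aperture: f/3.5 → f/4 → f/4.5 → f/5 → f/5.6 → f/6.3 — 1 2/3 stops smaller aperture (darker).
ISO: 80 → 100 → 125 → 160 → 200 → 250 → 320 → 400 — 2 1/3 stops higher (brighter).
Net so far: 1 1/3 stops darker. Shutter speed: 1.3 → 1.6 → 2 → 2.5 → 3.2.

3.2 s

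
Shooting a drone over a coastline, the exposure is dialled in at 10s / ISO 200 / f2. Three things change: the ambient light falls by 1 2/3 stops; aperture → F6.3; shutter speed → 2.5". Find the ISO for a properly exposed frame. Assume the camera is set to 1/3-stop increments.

ISO 25600

Scene light: 1 2/3 stops darker.
Aperture: f/2 → f/2.2 → f/2.5 → f/2.8 → f/3.2 → f/3.5 → f/4 → f/4.5 → f/5 → f/5.6 → f/6.3 — 3 1/3 stops stopped down (darker).
Shutter speed: 10 → 8 → 6 → 5 → 4 → 3.2 → 2.5 — 2 stops faster (darker).
Net so far: 7 stops darker. ISO: 200 → 250 → 320 → 400 → 500 → 640 → 800 → 1000 → 1250 → 1600 → 2000 → 2500 → 3200 → 4000 → 5000 → 6400 → 8000 → 10000 → 12800 → 16000 → 20000 → 25600.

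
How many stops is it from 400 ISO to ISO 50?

3 stops

400 → 200 → 100 → 50 — count the steps: 3 stops.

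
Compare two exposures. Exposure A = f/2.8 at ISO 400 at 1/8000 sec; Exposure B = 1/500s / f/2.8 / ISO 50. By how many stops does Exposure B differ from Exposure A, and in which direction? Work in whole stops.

Aperture: unchanged.
Shutter speed: 1/8000 → 1/4000 → 1/2000 → 1/1000 → 1/500 — 4 stops slower (brighter).
ISO: 400 → 200 → 100 → 50 — 3 stops lower (darker).
Net: +4 −3 = +1 stop.

1 stop brighter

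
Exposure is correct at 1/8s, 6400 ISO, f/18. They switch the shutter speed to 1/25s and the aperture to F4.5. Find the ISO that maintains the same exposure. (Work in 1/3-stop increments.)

ISO 1250

Shutter speed: 1/8 → 1/10 → 1/13 → 1/15 → 1/20 → 1/25 — 1 2/3 stops shorter (darker).
Aperture: f/18 → f/16 → f/14 → f/13 → f/11 → f/10 → f/9 → f/8 → f/7.1 → f/6.3 → f/5.6 → f/5 → f/4.5 — 4 stops opened up (brighter).
Net change so far: 2 1/3 stops brighter. Offset with the ISO: 6400 → 5000 → 4000 → 3200 → 2500 → 2000 → 1600 → 1250.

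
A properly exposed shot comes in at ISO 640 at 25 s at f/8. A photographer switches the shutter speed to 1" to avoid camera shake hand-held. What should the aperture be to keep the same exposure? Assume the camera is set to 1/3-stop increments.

f/1.6

Shutter speed: 25 → 20 → 15 → 13 → 10 → 8 → 6 → 5 → 4 → 3.2 → 2.5 → 2 → 1.6 → 1.3 → 1 — 4 2/3 stops shorter (darker).
Need 4 2/3 stops brighter from the aperture: f/8 → f/7.1 → f/6.3 → f/5.6 → f/5 → f/4.5 → f/4 → f/3.5 → f/3.2 → f/2.8 → f/2.5 → f/2.2 → f/2 → f/1.8 → f/1.6.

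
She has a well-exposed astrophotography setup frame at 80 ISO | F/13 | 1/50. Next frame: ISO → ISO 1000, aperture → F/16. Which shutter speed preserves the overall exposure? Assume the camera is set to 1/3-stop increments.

ISO: 80 → 100 → 125 → 160 → 200 → 250 → 320 → 400 → 500 → 640 → 800 → 1000 — 3 2/3 stops higher (brighter).
Aperture: f/13 → f/14 → f/16 — 2/3 stop stopped down (darker).
Net change so far: 3 stops brighter. Offset with the shutter speed: 1/50 → 1/60 → 1/80 → 1/100 → 1/125 → 1/160 → 1/200 → 1/250 → 1/320 → 1/400.

1/400s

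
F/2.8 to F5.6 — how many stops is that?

f/2.8 → f/4 → f/5.6 — count the steps: 2 stops.

2 stops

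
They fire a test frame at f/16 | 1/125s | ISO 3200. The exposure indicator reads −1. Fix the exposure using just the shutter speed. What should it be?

1/60s

Underexposed by 1 stop → need 1 stop brighter.
Shutter speed: 1/125 → 1/60.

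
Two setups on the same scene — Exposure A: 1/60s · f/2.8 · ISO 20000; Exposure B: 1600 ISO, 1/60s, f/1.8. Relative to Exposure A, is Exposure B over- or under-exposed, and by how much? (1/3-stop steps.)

2 1/3 stops darker

Aperture: f/2.8 → f/2.5 → f/2.2 → f/2 → f/1.8 — 1 1/3 stops larger aperture (brighter).
Shutter speed: unchanged.
ISO: 20000 → 16000 → 12800 → 10000 → 8000 → 6400 → 5000 → 4000 → 3200 → 2500 → 2000 → 1600 — 3 2/3 stops dropped (darker).
Net: +1 1/3 −3 2/3 = −2 1/3 stops.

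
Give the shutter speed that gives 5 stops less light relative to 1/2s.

Shutter speed: 1/2 → 1/4 → 1/8 → 1/15 → 1/30 → 1/60 — 5 stops shorter (darker).

1/60s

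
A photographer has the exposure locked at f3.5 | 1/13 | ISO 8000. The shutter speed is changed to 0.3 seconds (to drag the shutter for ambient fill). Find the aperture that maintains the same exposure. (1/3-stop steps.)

f/7.1

Shutter speed: 1/13 → 1/10 → 1/8 → 1/6 → 1/5 → 1/4 → 0.3 — 2 stops slower (brighter).
Need 2 stops darker from the aperture: f/3.5 → f/4 → f/4.5 → f/5 → f/5.6 → f/6.3 → f/7.1.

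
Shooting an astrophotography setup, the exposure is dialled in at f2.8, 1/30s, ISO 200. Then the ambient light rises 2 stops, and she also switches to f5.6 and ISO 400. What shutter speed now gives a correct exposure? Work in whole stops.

Scene light: 2 stops brighter.
Aperture: f/2.8 → f/4 → f/5.6 — 2 stops narrower (darker).
ISO: 200 → 400 — 1 stop higher (brighter).
Net so far: 1 stop brighter. Shutter speed: 1/30 → 1/60.

1/60s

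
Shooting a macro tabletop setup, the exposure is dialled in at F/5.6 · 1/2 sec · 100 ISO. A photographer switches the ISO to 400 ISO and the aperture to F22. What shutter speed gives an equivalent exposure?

ISO: 100 → 200 → 400 — 2 stops raised (brighter).
Aperture: f/5.6 → f/8 → f/11 → f/16 → f/22 — 4 stops stopped down (darker).
Net change so far: 2 stops darker. Offset with the shutter speed: 1/2 → 1 → 2.

2 s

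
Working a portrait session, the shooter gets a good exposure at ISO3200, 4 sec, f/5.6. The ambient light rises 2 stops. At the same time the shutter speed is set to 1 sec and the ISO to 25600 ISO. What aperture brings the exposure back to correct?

Scene light: 2 stops brighter.
Shutter speed: 4 → 2 → 1 — 2 stops faster (darker).
ISO: 3200 → 6400 → 12800 → 25600 — 3 stops higher (brighter).
Net so far: 3 stops brighter. Aperture: f/5.6 → f/8 → f/11 → f/16.

f/16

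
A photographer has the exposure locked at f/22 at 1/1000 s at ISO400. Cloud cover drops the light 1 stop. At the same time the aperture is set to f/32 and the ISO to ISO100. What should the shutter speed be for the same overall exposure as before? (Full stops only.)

1/60s

Scene light: 1 stop darker.
Aperture: f/22 → f/32 — 1 stop smaller aperture (darker).
ISO: 400 → 200 → 100 — 2 stops dropped (darker).
Net so far: 4 stops darker. Shutter speed: 1/1000 → 1/500 → 1/250 → 1/125 → 1/60.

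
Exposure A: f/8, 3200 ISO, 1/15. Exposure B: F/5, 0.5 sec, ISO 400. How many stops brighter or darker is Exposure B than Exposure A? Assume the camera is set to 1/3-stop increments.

1 1/3 stops brighter

Aperture: f/8 → f/7.1 → f/6.3 → f/5.6 → f/5 — 1 1/3 stops larger aperture (brighter).
Shutter speed: 1/15 → 1/13 → 1/10 → 1/8 → 1/6 → 1/5 → 1/4 → 0.3 → 0.4 → 0.5 — 3 stops slower (brighter).
ISO: 3200 → 2500 → 2000 → 1600 → 1250 → 1000 → 800 → 640 → 500 → 400 — 3 stops lower (darker).
Net: +1 1/3 +3 −3 = +1 1/3 stops.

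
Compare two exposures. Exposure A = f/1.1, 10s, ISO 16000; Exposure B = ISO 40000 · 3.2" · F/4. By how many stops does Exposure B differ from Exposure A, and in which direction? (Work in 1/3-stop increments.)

Aperture: f/1.1 → f/1.2 → f/1.4 → f/1.6 → f/1.8 → f/2 → f/2.2 → f/2.5 → f/2.8 → f/3.2 → f/3.5 → f/4 — 3 2/3 stops smaller aperture (darker).
Shutter speed: 10 → 8 → 6 → 5 → 4 → 3.2 — 1 2/3 stops faster (darker).
ISO: 16000 → 20000 → 25600 → 32000 → 40000 — 1 1/3 stops higher (brighter).
Net: −3 2/3 −1 2/3 +1 1/3 = −4 stops.

4 stops darker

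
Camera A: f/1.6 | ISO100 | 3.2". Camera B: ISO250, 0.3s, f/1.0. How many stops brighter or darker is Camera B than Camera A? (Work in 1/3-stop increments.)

Aperture: f/1.6 → f/1.4 → f/1.2 → f/1.1 → f/1.0 — 1 1/3 stops opened up (brighter).
Shutter speed: 3.2 → 2.5 → 2 → 1.6 → 1.3 → 1 → 0.8 → 0.6 → 0.5 → 0.4 → 0.3 — 3 1/3 stops shorter (darker).
ISO: 100 → 125 → 160 → 200 → 250 — 1 1/3 stops raised (brighter).
Net: +1 1/3 −3 1/3 +1 1/3 = −2/3 stops.

2/3 stop darker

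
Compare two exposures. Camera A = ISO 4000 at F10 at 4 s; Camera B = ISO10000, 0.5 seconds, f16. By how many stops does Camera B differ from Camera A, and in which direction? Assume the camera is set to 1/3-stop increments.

3 stops darker

Aperture: f/10 → f/11 → f/13 → f/14 → f/16 — 1 1/3 stops smaller aperture (darker).
Shutter speed: 4 → 3.2 → 2.5 → 2 → 1.6 → 1.3 → 1 → 0.8 → 0.6 → 0.5 — 3 stops faster (darker).
ISO: 4000 → 5000 → 6400 → 8000 → 10000 — 1 1/3 stops raised (brighter).
Net: −1 1/3 −3 +1 1/3 = −3 stops.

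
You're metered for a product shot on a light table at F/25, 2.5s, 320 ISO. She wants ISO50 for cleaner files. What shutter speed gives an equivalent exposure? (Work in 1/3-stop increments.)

15 s

ISO: 320 → 250 → 200 → 160 → 125 → 100 → 80 → 64 → 50 — 2 2/3 stops dropped (darker).
Need 2 2/3 stops brighter from the shutter speed: 2.5 → 3.2 → 4 → 5 → 6 → 8 → 10 → 13 → 15.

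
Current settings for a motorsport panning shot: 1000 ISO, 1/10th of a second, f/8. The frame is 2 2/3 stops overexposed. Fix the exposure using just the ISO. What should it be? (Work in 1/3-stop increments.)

ISO 160

Overexposed by 2 2/3 stops → need 2 2/3 stops darker.
ISO: 1000 → 800 → 640 → 500 → 400 → 320 → 250 → 200 → 160.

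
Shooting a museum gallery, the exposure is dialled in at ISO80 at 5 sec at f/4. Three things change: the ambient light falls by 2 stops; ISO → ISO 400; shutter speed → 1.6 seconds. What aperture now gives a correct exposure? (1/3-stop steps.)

f/2.5

Scene light: 2 stops darker.
ISO: 80 → 100 → 125 → 160 → 200 → 250 → 320 → 400 — 2 1/3 stops higher (brighter).
Shutter speed: 5 → 4 → 3.2 → 2.5 → 2 → 1.6 — 1 2/3 stops shorter (darker).
Net so far: 1 1/3 stops darker. Aperture: f/4 → f/3.5 → f/3.2 → f/2.8 → f/2.5.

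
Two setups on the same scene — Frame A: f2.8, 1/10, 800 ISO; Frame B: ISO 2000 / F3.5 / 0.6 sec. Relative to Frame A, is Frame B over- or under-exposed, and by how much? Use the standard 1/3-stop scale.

Aperture: f/2.8 → f/3.2 → f/3.5 — 2/3 stop narrower (darker).
Shutter speed: 1/10 → 1/8 → 1/6 → 1/5 → 1/4 → 0.3 → 0.4 → 0.5 → 0.6 — 2 2/3 stops slower (brighter).
ISO: 800 → 1000 → 1250 → 1600 → 2000 — 1 1/3 stops raised (brighter).
Net: −2/3 +2 2/3 +1 1/3 = +3 1/3 stops.

3 1/3 stops brighter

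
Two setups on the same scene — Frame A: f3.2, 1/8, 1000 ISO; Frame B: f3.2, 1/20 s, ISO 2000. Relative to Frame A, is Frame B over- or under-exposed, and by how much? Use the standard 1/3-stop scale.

1/3 stop darker

Aperture: unchanged.
Shutter speed: 1/8 → 1/10 → 1/13 → 1/15 → 1/20 — 1 1/3 stops faster (darker).
ISO: 1000 → 1250 → 1600 → 2000 — 1 stop higher (brighter).
Net: −1 1/3 +1 = −1/3 stops.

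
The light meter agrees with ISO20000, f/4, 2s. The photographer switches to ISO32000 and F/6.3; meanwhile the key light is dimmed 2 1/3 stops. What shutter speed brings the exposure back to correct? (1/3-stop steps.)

15 s

Scene light: 2 1/3 stops darker.
ISO: 20000 → 25600 → 32000 — 2/3 stop higher (brighter).
Aperture: f/4 → f/4.5 → f/5 → f/5.6 → f/6.3 — 1 1/3 stops narrower (darker).
Net so far: 3 stops darker. Shutter speed: 2 → 2.5 → 3.2 → 4 → 5 → 6 → 8 → 10 → 13 → 15.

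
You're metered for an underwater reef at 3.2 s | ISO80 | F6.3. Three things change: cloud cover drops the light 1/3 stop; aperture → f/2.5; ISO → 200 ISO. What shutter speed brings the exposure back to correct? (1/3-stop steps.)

Scene light: 1/3 stop darker.
Aperture: f/6.3 → f/5.6 → f/5 → f/4.5 → f/4 → f/3.5 → f/3.2 → f/2.8 → f/2.5 — 2 2/3 stops opened up (brighter).
ISO: 80 → 100 → 125 → 160 → 200 — 1 1/3 stops higher (brighter).
Net so far: 3 2/3 stops brighter. Shutter speed: 3.2 → 2.5 → 2 → 1.6 → 1.3 → 1 → 0.8 → 0.6 → 0.5 → 0.4 → 0.3 → 1/4.

1/4s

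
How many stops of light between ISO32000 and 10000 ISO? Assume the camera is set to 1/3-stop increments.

32000 → 25600 → 20000 → 16000 → 12800 → 10000 — count the steps: 5 third-stops = 1 2/3 stops.

1 2/3 stops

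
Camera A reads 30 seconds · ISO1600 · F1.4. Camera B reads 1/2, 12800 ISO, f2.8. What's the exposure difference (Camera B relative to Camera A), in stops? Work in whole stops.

Aperture: f/1.4 → f/2 → f/2.8 — 2 stops smaller aperture (darker).
Shutter speed: 30 → 15 → 8 → 4 → 2 → 1 → 1/2 — 6 stops shorter (darker).
ISO: 1600 → 3200 → 6400 → 12800 — 3 stops higher (brighter).
Net: −2 −6 +3 = −5 stops.

5 stops darker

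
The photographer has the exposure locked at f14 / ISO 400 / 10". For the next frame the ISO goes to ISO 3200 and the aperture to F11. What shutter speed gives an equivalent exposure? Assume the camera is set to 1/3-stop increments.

0.8 s

ISO: 400 → 500 → 640 → 800 → 1000 → 1250 → 1600 → 2000 → 2500 → 3200 — 3 stops raised (brighter).
Aperture: f/14 → f/13 → f/11 — 2/3 stop opened up (brighter).
Net change so far: 3 2/3 stops brighter. Offset with the shutter speed: 10 → 8 → 6 → 5 → 4 → 3.2 → 2.5 → 2 → 1.6 → 1.3 → 1 → 0.8.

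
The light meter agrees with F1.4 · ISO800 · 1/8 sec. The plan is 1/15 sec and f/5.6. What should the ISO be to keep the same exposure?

Shutter speed: 1/8 → 1/15 — 1 stop faster (darker).
Aperture: f/1.4 → f/2 → f/2.8 → f/4 → f/5.6 — 4 stops stopped down (darker).
Net change so far: 5 stops darker. Offset with the ISO: 800 → 1600 → 3200 → 6400 → 12800 → 25600.

ISO 25600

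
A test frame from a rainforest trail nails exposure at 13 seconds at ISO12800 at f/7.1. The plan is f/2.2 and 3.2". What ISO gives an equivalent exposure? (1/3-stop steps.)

ISO 5000

Aperture: f/7.1 → f/6.3 → f/5.6 → f/5 → f/4.5 → f/4 → f/3.5 → f/3.2 → f/2.8 → f/2.5 → f/2.2 — 3 1/3 stops opened up (brighter).
Shutter speed: 13 → 10 → 8 → 6 → 5 → 4 → 3.2 — 2 stops faster (darker).
Net change so far: 1 1/3 stops brighter. Offset with the ISO: 12800 → 10000 → 8000 → 6400 → 5000.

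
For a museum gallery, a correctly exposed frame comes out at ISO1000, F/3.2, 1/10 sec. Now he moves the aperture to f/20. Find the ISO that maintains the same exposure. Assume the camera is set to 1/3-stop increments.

Aperture: f/3.2 → f/3.5 → f/4 → f/4.5 → f/5 → f/5.6 → f/6.3 → f/7.1 → f/8 → f/9 → f/10 → f/11 → f/13 → f/14 → f/16 → f/18 → f/20 — 5 1/3 stops narrower (darker).
Need 5 1/3 stops brighter from the ISO: 1000 → 1250 → 1600 → 2000 → 2500 → 3200 → 4000 → 5000 → 6400 → 8000 → 10000 → 12800 → 16000 → 20000 → 25600 → 32000 → 40000.

ISO 40000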